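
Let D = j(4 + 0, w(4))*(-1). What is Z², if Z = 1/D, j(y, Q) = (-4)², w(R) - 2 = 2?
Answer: 1/256 ≈ 0.0039063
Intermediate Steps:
w(R) = 4 (w(R) = 2 + 2 = 4)
j(y, Q) = 16
D = -16 (D = 16*(-1) = -16)
Z = -1/16 (Z = 1/(-16) = -1/16 ≈ -0.062500)
Z² = (-1/16)² = 1/256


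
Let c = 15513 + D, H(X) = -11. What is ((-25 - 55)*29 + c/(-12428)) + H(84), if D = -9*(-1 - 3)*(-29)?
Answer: -2229549/956 ≈ -2332.2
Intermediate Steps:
D = -1044 (D = -9*(-4)*(-29) = 36*(-29) = -1044)
c = 14469 (c = 15513 - 1044 = 14469)
((-25 - 55)*29 + c/(-12428)) + H(84) = ((-25 - 55)*29 + 14469/(-12428)) - 11 = (-80*29 + 14469*(-1/12428)) - 11 = (-2320 - 1113/956) - 11 = -2219033/956 - 11 = -2229549/956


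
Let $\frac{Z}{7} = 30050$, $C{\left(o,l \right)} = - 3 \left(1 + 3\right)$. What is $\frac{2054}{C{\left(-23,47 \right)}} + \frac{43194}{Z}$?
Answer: $- \frac{107885143}{631050} \approx -170.96$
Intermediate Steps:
$C{\left(o,l \right)} = -12$ ($C{\left(o,l \right)} = \left(-3\right) 4 = -12$)
$Z = 210350$ ($Z = 7 \cdot 30050 = 210350$)
$\frac{2054}{C{\left(-23,47 \right)}} + \frac{43194}{Z} = \frac{2054}{-12} + \frac{43194}{210350} = 2054 \left(- \frac{1}{12}\right) + 43194 \cdot \frac{1}{210350} = - \frac{1027}{6} + \frac{21597}{105175} = - \frac{107885143}{631050}$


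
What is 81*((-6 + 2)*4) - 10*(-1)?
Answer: -1286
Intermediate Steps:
81*((-6 + 2)*4) - 10*(-1) = 81*(-4*4) + 10 = 81*(-16) + 10 = -1296 + 10 = -1286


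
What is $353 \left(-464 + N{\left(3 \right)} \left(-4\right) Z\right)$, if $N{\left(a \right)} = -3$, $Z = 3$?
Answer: $-151084$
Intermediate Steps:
$353 \left(-464 + N{\left(3 \right)} \left(-4\right) Z\right) = 353 \left(-464 + \left(-3\right) \left(-4\right) 3\right) = 353 \left(-464 + 12 \cdot 3\right) = 353 \left(-464 + 36\right) = 353 \left(-428\right) = -151084$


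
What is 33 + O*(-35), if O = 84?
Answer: -2907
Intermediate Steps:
33 + O*(-35) = 33 + 84*(-35) = 33 - 2940 = -2907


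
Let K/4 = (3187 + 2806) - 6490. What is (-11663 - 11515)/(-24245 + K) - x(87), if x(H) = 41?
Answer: -1052375/26233 ≈ -40.116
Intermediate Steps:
K = -1988 (K = 4*((3187 + 2806) - 6490) = 4*(5993 - 6490) = 4*(-497) = -1988)
(-11663 - 11515)/(-24245 + K) - x(87) = (-11663 - 11515)/(-24245 - 1988) - 1*41 = -23178/(-26233) - 41 = -23178*(-1/26233) - 41 = 23178/26233 - 41 = -1052375/26233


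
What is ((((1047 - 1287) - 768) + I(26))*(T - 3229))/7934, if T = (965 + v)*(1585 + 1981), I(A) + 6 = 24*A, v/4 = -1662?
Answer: 3952417365/3967 ≈ 9.9632e+5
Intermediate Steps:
v = -6648 (v = 4*(-1662) = -6648)
I(A) = -6 + 24*A
T = -20265578 (T = (965 - 6648)*(1585 + 1981) = -5683*3566 = -20265578)
((((1047 - 1287) - 768) + I(26))*(T - 3229))/7934 = ((((1047 - 1287) - 768) + (-6 + 24*26))*(-20265578 - 3229))/7934 = (((-240 - 768) + (-6 + 624))*(-20268807))*(1/7934) = ((-1008 + 618)*(-20268807))*(1/7934) = -390*(-20268807)*(1/7934) = 7904834730*(1/7934) = 3952417365/3967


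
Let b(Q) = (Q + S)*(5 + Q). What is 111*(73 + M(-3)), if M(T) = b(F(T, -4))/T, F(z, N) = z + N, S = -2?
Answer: 7437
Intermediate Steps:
F(z, N) = N + z
b(Q) = (-2 + Q)*(5 + Q) (b(Q) = (Q - 2)*(5 + Q) = (-2 + Q)*(5 + Q))
M(T) = (-22 + (-4 + T)² + 3*T)/T (M(T) = (-10 + (-4 + T)² + 3*(-4 + T))/T = (-10 + (-4 + T)² + (-12 + 3*T))/T = (-22 + (-4 + T)² + 3*T)/T)
111*(73 + M(-3)) = 111*(73 + (-5 - 3 - 6/(-3))) = 111*(73 + (-5 - 3 - 6*(-⅓))) = 111*(73 + (-5 - 3 + 2)) = 111*(73 - 6) = 111*67 = 7437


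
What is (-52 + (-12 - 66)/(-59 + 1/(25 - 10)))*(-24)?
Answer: 20676/17 ≈ 1216.2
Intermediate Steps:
(-52 + (-12 - 66)/(-59 + 1/(25 - 10)))*(-24) = (-52 - 78/(-59 + 1/15))*(-24) = (-52 - 78/(-884/15))*(-24) = (-52 - 78*(-15/884))*(-24) = (-52 + 45/34)*(-24) = -1723/34*(-24) = 20676/17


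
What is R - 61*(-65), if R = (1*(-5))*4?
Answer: 3945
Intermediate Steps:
R = -20 (R = -5*4 = -20)
R - 61*(-65) = -20 - 61*(-65) = -20 + 3965 = 3945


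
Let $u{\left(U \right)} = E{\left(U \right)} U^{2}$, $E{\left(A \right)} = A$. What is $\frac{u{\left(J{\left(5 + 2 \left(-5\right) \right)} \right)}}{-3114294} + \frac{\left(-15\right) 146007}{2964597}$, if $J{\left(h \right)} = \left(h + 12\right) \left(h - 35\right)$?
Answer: $\frac{9709700413855}{1538771108253} \approx 6.31$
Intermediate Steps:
$J{\left(h \right)} = \left(-35 + h\right) \left(12 + h\right)$ ($J{\left(h \right)} = \left(12 + h\right) \left(-35 + h\right) = \left(-35 + h\right) \left(12 + h\right)$)
$u{\left(U \right)} = U^{3}$ ($u{\left(U \right)} = U U^{2} = U^{3}$)
$\frac{u{\left(J{\left(5 + 2 \left(-5\right) \right)} \right)}}{-3114294} + \frac{\left(-15\right) 146007}{2964597} = \frac{\left(-420 + \left(5 + 2 \left(-5\right)\right)^{2} - 23 \left(5 + 2 \left(-5\right)\right)\right)^{3}}{-3114294} + \frac{\left(-15\right) 146007}{2964597} = \left(-420 + \left(5 - 10\right)^{2} - 23 \left(5 - 10\right)\right)^{3} \left(- \frac{1}{3114294}\right) - \frac{730035}{988199} = \left(-420 + \left(-5\right)^{2} - -115\right)^{3} \left(- \frac{1}{3114294}\right) - \frac{730035}{988199} = \left(-420 + 25 + 115\right)^{3} \left(- \frac{1}{3114294}\right) - \frac{730035}{988199} = \left(-280\right)^{3} \left(- \frac{1}{3114294}\right) - \frac{730035}{988199} = \left(-21952000\right) \left(- \frac{1}{3114294}\right) - \frac{730035}{988199} = \frac{10976000}{1557147} - \frac{730035}{988199} = \frac{9709700413855}{1538771108253}$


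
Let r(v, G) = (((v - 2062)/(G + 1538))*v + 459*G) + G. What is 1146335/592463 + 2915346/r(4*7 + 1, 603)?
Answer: 4378716405092623/351811415597449 ≈ 12.446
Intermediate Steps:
r(v, G) = 460*G + v*(-2062 + v)/(1538 + G) (r(v, G) = (((-2062 + v)/(1538 + G))*v + 459*G) + G = (v*(-2062 + v)/(1538 + G) + 459*G) + G = (459*G + v*(-2062 + v)/(1538 + G)) + G = 460*G + v*(-2062 + v)/(1538 + G))
1146335/592463 + 2915346/r(4*7 + 1, 603) = 1146335/592463 + 2915346/((((4*7 + 1)² - 2062*(4*7 + 1) + 460*603² + 707480*603)/(1538 + 603))) = 1146335*(1/592463) + 2915346/((((28 + 1)² - 2062*(28 + 1) + 460*363609 + 426610440)/2141)) = 1146335/592463 + 2915346/(((29² - 2062*29 + 167260140 + 426610440)/2141)) = 1146335/592463 + 2915346/(((841 - 59798 + 167260140 + 426610440)/2141)) = 1146335/592463 + 2915346/(((1/2141)*593811623)) = 1146335/592463 + 2915346/(593811623/2141) = 1146335/592463 + 2915346*(2141/593811623) = 1146335/592463 + 6241755786/593811623 = 4378716405092623/351811415597449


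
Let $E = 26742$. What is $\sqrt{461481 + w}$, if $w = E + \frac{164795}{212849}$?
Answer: $\frac{\sqrt{22118830062725578}}{212849} \approx 698.73$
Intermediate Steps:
$w = \frac{5692172753}{212849}$ ($w = 26742 + \frac{164795}{212849} = \frac{5692172753}{212849} \approx 26743.0$)
$\sqrt{461481 + w} = \sqrt{461481 + \frac{5692172753}{212849}} = \sqrt{\frac{103917942122}{212849}} = \frac{\sqrt{22118830062725578}}{212849}$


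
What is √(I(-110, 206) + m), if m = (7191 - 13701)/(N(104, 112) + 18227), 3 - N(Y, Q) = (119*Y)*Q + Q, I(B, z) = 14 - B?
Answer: √12185646191/9913 ≈ 11.136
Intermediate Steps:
N(Y, Q) = 3 - Q - 119*Q*Y (N(Y, Q) = 3 - ((119*Y)*Q + Q) = 3 - (119*Q*Y + Q) = 3 - (Q + 119*Q*Y) = 3 + (-Q - 119*Q*Y) = 3 - Q - 119*Q*Y)
m = 1085/227999 (m = (7191 - 13701)/((3 - 1*112 - 119*112*104) + 18227) = -6510/((3 - 112 - 1386112) + 18227) = -6510/(-1386221 + 18227) = -6510/(-1367994) = -6510*(-1/1367994) = 1085/227999 ≈ 0.0047588)
√(I(-110, 206) + m) = √((14 - 1*(-110)) + 1085/227999) = √((14 + 110) + 1085/227999) = √(124 + 1085/227999) = √(28272961/227999) = √12185646191/9913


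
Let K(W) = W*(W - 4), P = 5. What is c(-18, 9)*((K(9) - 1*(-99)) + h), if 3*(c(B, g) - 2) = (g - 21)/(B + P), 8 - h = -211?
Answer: 10890/13 ≈ 837.69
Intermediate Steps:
h = 219 (h = 8 - 1*(-211) = 8 + 211 = 219)
c(B, g) = 2 + (-21 + g)/(3*(5 + B)) (c(B, g) = 2 + ((g - 21)/(B + 5))/3 = 2 + ((-21 + g)/(5 + B))/3 = 2 + (-21 + g)/(3*(5 + B)))
K(W) = W*(-4 + W)
c(-18, 9)*((K(9) - 1*(-99)) + h) = ((9 + 9 + 6*(-18))/(3*(5 - 18)))*((9*(-4 + 9) - 1*(-99)) + 219) = ((1/3)*(9 + 9 - 108)/(-13))*((9*5 + 99) + 219) = ((1/3)*(-1/13)*(-90))*((45 + 99) + 219) = 30*(144 + 219)/13 = (30/13)*363 = 10890/13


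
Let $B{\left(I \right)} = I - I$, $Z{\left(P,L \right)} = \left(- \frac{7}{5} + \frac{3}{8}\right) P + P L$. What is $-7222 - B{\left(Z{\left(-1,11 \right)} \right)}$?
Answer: $-7222$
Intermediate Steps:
$Z{\left(P,L \right)} = - \frac{41 P}{40} + L P$ ($Z{\left(P,L \right)} = \left(\left(-7\right) \frac{1}{5} + 3 \cdot \frac{1}{8}\right) P + L P = \left(- \frac{7}{5} + \frac{3}{8}\right) P + L P = - \frac{41 P}{40} + L P$)
$B{\left(I \right)} = 0$
$-7222 - B{\left(Z{\left(-1,11 \right)} \right)} = -7222 - 0 = -7222 + 0 = -7222$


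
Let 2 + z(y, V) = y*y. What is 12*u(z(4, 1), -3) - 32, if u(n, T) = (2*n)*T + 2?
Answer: -1016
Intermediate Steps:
z(y, V) = -2 + y² (z(y, V) = -2 + y*y = -2 + y²)
u(n, T) = 2 + 2*T*n (u(n, T) = 2*T*n + 2 = 2 + 2*T*n)
12*u(z(4, 1), -3) - 32 = 12*(2 + 2*(-3)*(-2 + 4²)) - 32 = 12*(2 + 2*(-3)*(-2 + 16)) - 32 = 12*(2 + 2*(-3)*14) - 32 = 12*(2 - 84) - 32 = 12*(-82) - 32 = -984 - 32 = -1016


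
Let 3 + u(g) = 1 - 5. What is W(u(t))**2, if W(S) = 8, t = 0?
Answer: 64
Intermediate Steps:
u(g) = -7 (u(g) = -3 + (1 - 5) = -3 - 4 = -7)
W(u(t))**2 = 8**2 = 64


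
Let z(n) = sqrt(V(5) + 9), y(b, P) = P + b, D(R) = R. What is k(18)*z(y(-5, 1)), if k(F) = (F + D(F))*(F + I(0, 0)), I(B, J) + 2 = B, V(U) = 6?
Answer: 576*sqrt(15) ≈ 2230.8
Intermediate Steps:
I(B, J) = -2 + B
z(n) = sqrt(15) (z(n) = sqrt(6 + 9) = sqrt(15))
k(F) = 2*F*(-2 + F) (k(F) = (F + F)*(F + (-2 + 0)) = (2*F)*(F - 2) = (2*F)*(-2 + F) = 2*F*(-2 + F))
k(18)*z(y(-5, 1)) = (2*18*(-2 + 18))*sqrt(15) = (2*18*16)*sqrt(15) = 576*sqrt(15)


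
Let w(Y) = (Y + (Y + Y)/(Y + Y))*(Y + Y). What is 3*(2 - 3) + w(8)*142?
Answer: 20445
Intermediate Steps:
w(Y) = 2*Y*(1 + Y) (w(Y) = (Y + (2*Y)/((2*Y)))*(2*Y) = (Y + (2*Y)*(1/(2*Y)))*(2*Y) = (Y + 1)*(2*Y) = (1 + Y)*(2*Y) = 2*Y*(1 + Y))
3*(2 - 3) + w(8)*142 = 3*(2 - 3) + (2*8*(1 + 8))*142 = 3*(-1) + (2*8*9)*142 = -3 + 144*142 = -3 + 20448 = 20445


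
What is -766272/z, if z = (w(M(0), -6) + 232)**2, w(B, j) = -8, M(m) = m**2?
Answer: -11973/784 ≈ -15.272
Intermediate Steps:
z = 50176 (z = (-8 + 232)**2 = 224**2 = 50176)
-766272/z = -766272/50176 = -766272*1/50176 = -11973/784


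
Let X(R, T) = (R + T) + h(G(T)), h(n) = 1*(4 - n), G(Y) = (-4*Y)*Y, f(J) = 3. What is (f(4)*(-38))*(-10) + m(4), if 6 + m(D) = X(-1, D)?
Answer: 1205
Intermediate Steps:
G(Y) = -4*Y²
h(n) = 4 - n
X(R, T) = 4 + R + T + 4*T² (X(R, T) = (R + T) + (4 - (-4)*T²) = (R + T) + (4 + 4*T²) = 4 + R + T + 4*T²)
m(D) = -3 + D + 4*D² (m(D) = -6 + (4 - 1 + D + 4*D²) = -6 + (3 + D + 4*D²) = -3 + D + 4*D²)
(f(4)*(-38))*(-10) + m(4) = (3*(-38))*(-10) + (-3 + 4 + 4*4²) = -114*(-10) + (-3 + 4 + 4*16) = 1140 + (-3 + 4 + 64) = 1140 + 65 = 1205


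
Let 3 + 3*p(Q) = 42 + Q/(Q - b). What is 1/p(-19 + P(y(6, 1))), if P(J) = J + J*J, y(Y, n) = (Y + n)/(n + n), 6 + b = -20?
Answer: 21/272 ≈ 0.077206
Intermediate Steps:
b = -26 (b = -6 - 20 = -26)
y(Y, n) = (Y + n)/(2*n) (y(Y, n) = (Y + n)/((2*n)) = (Y + n)*(1/(2*n)) = (Y + n)/(2*n))
P(J) = J + J²
p(Q) = 13 + Q/(3*(26 + Q)) (p(Q) = -1 + (42 + Q/(Q - 1*(-26)))/3 = -1 + (42 + Q/(Q + 26))/3 = -1 + (42 + Q/(26 + Q))/3 = -1 + (14 + Q/(3*(26 + Q))) = 13 + Q/(3*(26 + Q)))
1/p(-19 + P(y(6, 1))) = 1/(2*(507 + 20*(-19 + ((½)*(6 + 1)/1)*(1 + (½)*(6 + 1)/1)))/(3*(26 + (-19 + ((½)*(6 + 1)/1)*(1 + (½)*(6 + 1)/1))))) = 1/(2*(507 + 20*(-19 + ((½)*1*7)*(1 + (½)*1*7)))/(3*(26 + (-19 + ((½)*1*7)*(1 + (½)*1*7))))) = 1/(2*(507 + 20*(-19 + 7*(1 + 7/2)/2))/(3*(26 + (-19 + 7*(1 + 7/2)/2)))) = 1/(2*(507 + 20*(-19 + (7/2)*(9/2)))/(3*(26 + (-19 + (7/2)*(9/2))))) = 1/(2*(507 + 20*(-19 + 63/4))/(3*(26 + (-19 + 63/4)))) = 1/(2*(507 + 20*(-13/4))/(3*(26 - 13/4))) = 1/(2*(507 - 65)/(3*(91/4))) = 1/((⅔)*(4/91)*442) = 1/(272/21) = 21/272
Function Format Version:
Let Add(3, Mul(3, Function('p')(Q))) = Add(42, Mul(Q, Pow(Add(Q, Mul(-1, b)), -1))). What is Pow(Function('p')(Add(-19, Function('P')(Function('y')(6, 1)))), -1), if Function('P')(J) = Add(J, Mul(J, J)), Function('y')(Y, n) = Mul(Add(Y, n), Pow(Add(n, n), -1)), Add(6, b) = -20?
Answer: Rational(21, 272) ≈ 0.077206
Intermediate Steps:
b = -26 (b = Add(-6, -20) = -26)
Function('y')(Y, n) = Mul(Rational(1, 2), Pow(n, -1), Add(Y, n)) (Function('y')(Y, n) = Mul(Add(Y, n), Pow(Mul(2, n), -1)) = Mul(Add(Y, n), Mul(Rational(1, 2), Pow(n, -1))) = Mul(Rational(1, 2), Pow(n, -1), Add(Y, n)))
Function('P')(J) = Add(J, Pow(J, 2))
Function('p')(Q) = Add(13, Mul(Rational(1, 3), Q, Pow(Add(26, Q), -1))) (Function('p')(Q) = Add(-1, Mul(Rational(1, 3), Add(42, Mul(Q, Pow(Add(Q, Mul(-1, -26)), -1))))) = Add(-1, Mul(Rational(1, 3), Add(42, Mul(Q, Pow(Add(Q, 26), -1))))) = Add(-1, Mul(Rational(1, 3), Add(42, Mul(Q, Pow(Add(26, Q), -1))))) = Add(-1, Add(14, Mul(Rational(1, 3), Q, Pow(Add(26, Q), -1)))) = Add(13, Mul(Rational(1, 3), Q, Pow(Add(26, Q), -1))))
Pow(Function('p')(Add(-19, Function('P')(Function('y')(6, 1)))), -1) = Pow(Mul(Rational(2, 3), Pow(Add(26, Add(-19, Mul(Mul(Rational(1, 2), Pow(1, -1), Add(6, 1)), Add(1, Mul(Rational(1, 2), Pow(1, -1), Add(6, 1)))))), -1), Add(507, Mul(20, Add(-19, Mul(Mul(Rational(1, 2), Pow(1, -1), Add(6, 1)), Add(1, Mul(Rational(1, 2), Pow(1, -1), Add(6, 1)))))))), -1) = Pow(Mul(Rational(2, 3), Pow(Add(26, Add(-19, Mul(Mul(Rational(1, 2), 1, 7), Add(1, Mul(Rational(1, 2), 1, 7))))), -1), Add(507, Mul(20, Add(-19, Mul(Mul(Rational(1, 2), 1, 7), Add(1, Mul(Rational(1, 2), 1, 7))))))), -1) = Pow(Mul(Rational(2, 3), Pow(Add(26, Add(-19, Mul(Rational(7, 2), Add(1, Rational(7, 2))))), -1), Add(507, Mul(20, Add(-19, Mul(Rational(7, 2), Add(1, Rational(7, 2))))))), -1) = Pow(Mul(Rational(2, 3), Pow(Add(26, Add(-19, Mul(Rational(7, 2), Rational(9, 2)))), -1), Add(507, Mul(20, Add(-19, Mul(Rational(7, 2), Rational(9, 2)))))), -1) = Pow(Mul(Rational(2, 3), Pow(Add(26, Add(-19, Rational(63, 4))), -1), Add(507, Mul(20, Add(-19, Rational(63, 4))))), -1) = Pow(Mul(Rational(2, 3), Pow(Add(26, Rational(-13, 4)), -1), Add(507, Mul(20, Rational(-13, 4)))), -1) = Pow(Mul(Rational(2, 3), Pow(Rational(91, 4), -1), Add(507, -65)), -1) = Pow(Mul(Rational(2, 3), Rational(4, 91), 442), -1) = Pow(Rational(272, 21), -1) = Rational(21, 272)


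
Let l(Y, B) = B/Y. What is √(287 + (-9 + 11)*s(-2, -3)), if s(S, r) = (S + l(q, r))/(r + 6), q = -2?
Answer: 2*√645/3 ≈ 16.931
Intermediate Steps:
s(S, r) = (S - r/2)/(6 + r) (s(S, r) = (S + r/(-2))/(r + 6) = (S + r*(-½))/(6 + r) = (S - r/2)/(6 + r))
√(287 + (-9 + 11)*s(-2, -3)) = √(287 + (-9 + 11)*((-2 - ½*(-3))/(6 - 3))) = √(287 + 2*((-2 + 3/2)/3)) = √(287 + 2*((⅓)*(-½))) = √(287 + 2*(-⅙)) = √(287 - ⅓) = √(860/3) = 2*√645/3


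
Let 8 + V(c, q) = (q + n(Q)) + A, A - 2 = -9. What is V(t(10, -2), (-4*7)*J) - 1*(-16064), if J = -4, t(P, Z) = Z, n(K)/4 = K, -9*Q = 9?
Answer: 16157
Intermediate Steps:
Q = -1 (Q = -⅑*9 = -1)
n(K) = 4*K
A = -7 (A = 2 - 9 = -7)
V(c, q) = -19 + q (V(c, q) = -8 + ((q + 4*(-1)) - 7) = -8 + ((q - 4) - 7) = -8 + ((-4 + q) - 7) = -8 + (-11 + q) = -19 + q)
V(t(10, -2), (-4*7)*J) - 1*(-16064) = (-19 - 4*7*(-4)) - 1*(-16064) = (-19 - 28*(-4)) + 16064 = (-19 + 112) + 16064 = 93 + 16064 = 16157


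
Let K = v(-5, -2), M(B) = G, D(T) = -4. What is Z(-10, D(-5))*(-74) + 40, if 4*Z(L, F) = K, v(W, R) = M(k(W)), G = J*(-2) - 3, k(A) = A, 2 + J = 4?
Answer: 339/2 ≈ 169.50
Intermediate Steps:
J = 2 (J = -2 + 4 = 2)
G = -7 (G = 2*(-2) - 3 = -4 - 3 = -7)
M(B) = -7
v(W, R) = -7
K = -7
Z(L, F) = -7/4 (Z(L, F) = (1/4)*(-7) = -7/4)
Z(-10, D(-5))*(-74) + 40 = -7/4*(-74) + 40 = 259/2 + 40 = 339/2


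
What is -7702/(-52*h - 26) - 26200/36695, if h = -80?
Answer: -39093569/15169713 ≈ -2.5771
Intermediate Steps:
-7702/(-52*h - 26) - 26200/36695 = -7702/(-52*(-80) - 26) - 26200/36695 = -7702/(4160 - 26) - 26200*1/36695 = -7702/4134 - 5240/7339 = -7702*1/4134 - 5240/7339 = -3851/2067 - 5240/7339 = -39093569/15169713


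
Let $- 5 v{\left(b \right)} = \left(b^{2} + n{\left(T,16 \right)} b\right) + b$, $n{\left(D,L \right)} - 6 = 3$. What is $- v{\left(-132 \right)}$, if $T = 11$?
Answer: $\frac{16104}{5} \approx 3220.8$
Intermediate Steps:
$n{\left(D,L \right)} = 9$ ($n{\left(D,L \right)} = 6 + 3 = 9$)
$v{\left(b \right)} = - 2 b - \frac{b^{2}}{5}$ ($v{\left(b \right)} = - \frac{\left(b^{2} + 9 b\right) + b}{5} = - \frac{b^{2} + 10 b}{5} = - 2 b - \frac{b^{2}}{5}$)
$- v{\left(-132 \right)} = - \frac{\left(-1\right) \left(-132\right) \left(10 - 132\right)}{5} = - \frac{\left(-1\right) \left(-132\right) \left(-122\right)}{5} = \left(-1\right) \left(- \frac{16104}{5}\right) = \frac{16104}{5}$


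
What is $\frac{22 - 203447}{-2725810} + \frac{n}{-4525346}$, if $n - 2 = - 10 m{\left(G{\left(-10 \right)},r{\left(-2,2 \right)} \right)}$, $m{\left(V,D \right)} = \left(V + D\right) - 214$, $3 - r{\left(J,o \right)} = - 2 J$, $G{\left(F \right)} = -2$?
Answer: $\frac{91464805073}{1233523338026} \approx 0.074149$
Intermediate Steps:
$r{\left(J,o \right)} = 3 + 2 J$ ($r{\left(J,o \right)} = 3 - - 2 J = 3 + 2 J$)
$m{\left(V,D \right)} = -214 + D + V$ ($m{\left(V,D \right)} = \left(D + V\right) - 214 = -214 + D + V$)
$n = 2172$ ($n = 2 - 10 \left(-214 + \left(3 + 2 \left(-2\right)\right) - 2\right) = 2 - 10 \left(-214 + \left(3 - 4\right) - 2\right) = 2 - 10 \left(-214 - 1 - 2\right) = 2 - -2170 = 2 + 2170 = 2172$)
$\frac{22 - 203447}{-2725810} + \frac{n}{-4525346} = \frac{22 - 203447}{-2725810} + \frac{2172}{-4525346} = \left(22 - 203447\right) \left(- \frac{1}{2725810}\right) + 2172 \left(- \frac{1}{4525346}\right) = \left(-203425\right) \left(- \frac{1}{2725810}\right) - \frac{1086}{2262673} = \frac{40685}{545162} - \frac{1086}{2262673} = \frac{91464805073}{1233523338026}$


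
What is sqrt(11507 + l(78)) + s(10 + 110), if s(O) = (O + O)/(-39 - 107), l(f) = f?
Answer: -120/73 + sqrt(11585) ≈ 105.99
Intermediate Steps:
s(O) = -O/73 (s(O) = (2*O)/(-146) = (2*O)*(-1/146) = -O/73)
sqrt(11507 + l(78)) + s(10 + 110) = sqrt(11507 + 78) - (10 + 110)/73 = sqrt(11585) - 1/73*120 = sqrt(11585) - 120/73 = -120/73 + sqrt(11585)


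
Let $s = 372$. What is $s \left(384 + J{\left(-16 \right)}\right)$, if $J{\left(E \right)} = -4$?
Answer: $141360$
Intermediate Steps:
$s \left(384 + J{\left(-16 \right)}\right) = 372 \left(384 - 4\right) = 372 \cdot 380 = 141360$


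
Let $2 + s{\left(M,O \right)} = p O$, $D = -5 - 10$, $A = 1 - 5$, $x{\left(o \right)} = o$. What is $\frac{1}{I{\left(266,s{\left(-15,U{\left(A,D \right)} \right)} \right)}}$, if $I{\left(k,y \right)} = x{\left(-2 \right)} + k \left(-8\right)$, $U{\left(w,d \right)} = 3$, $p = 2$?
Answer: $- \frac{1}{2130} \approx -0.00046948$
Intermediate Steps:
$A = -4$
$D = -15$ ($D = -5 - 10 = -15$)
$s{\left(M,O \right)} = -2 + 2 O$
$I{\left(k,y \right)} = -2 - 8 k$ ($I{\left(k,y \right)} = -2 + k \left(-8\right) = -2 - 8 k$)
$\frac{1}{I{\left(266,s{\left(-15,U{\left(A,D \right)} \right)} \right)}} = \frac{1}{-2 - 2128} = \frac{1}{-2130} = - \frac{1}{2130}$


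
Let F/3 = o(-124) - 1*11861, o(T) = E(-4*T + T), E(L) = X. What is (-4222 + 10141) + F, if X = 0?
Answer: -29664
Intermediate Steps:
E(L) = 0
o(T) = 0
F = -35583 (F = 3*(0 - 1*11861) = 3*(0 - 11861) = 3*(-11861) = -35583)
(-4222 + 10141) + F = (-4222 + 10141) - 35583 = 5919 - 35583 = -29664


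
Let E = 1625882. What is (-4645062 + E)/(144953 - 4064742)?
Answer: 3019180/3919789 ≈ 0.77024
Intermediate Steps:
(-4645062 + E)/(144953 - 4064742) = (-4645062 + 1625882)/(144953 - 4064742) = -3019180/(-3919789) = -3019180*(-1/3919789) = 3019180/3919789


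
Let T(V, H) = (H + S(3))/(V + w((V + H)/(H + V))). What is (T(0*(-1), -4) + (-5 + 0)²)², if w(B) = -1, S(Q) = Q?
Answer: 676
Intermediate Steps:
T(V, H) = (3 + H)/(-1 + V) (T(V, H) = (H + 3)/(V - 1) = (3 + H)/(-1 + V))
(T(0*(-1), -4) + (-5 + 0)²)² = ((3 - 4)/(-1 + 0*(-1)) + (-5 + 0)²)² = (-1/(-1 + 0) + (-5)²)² = (-1/(-1) + 25)² = (-1*(-1) + 25)² = (1 + 25)² = 26² = 676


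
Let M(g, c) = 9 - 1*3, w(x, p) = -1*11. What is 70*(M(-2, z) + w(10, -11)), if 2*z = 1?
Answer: -350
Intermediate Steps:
w(x, p) = -11
z = ½ (z = (½)*1 = ½ ≈ 0.50000)
M(g, c) = 6 (M(g, c) = 9 - 3 = 6)
70*(M(-2, z) + w(10, -11)) = 70*(6 - 11) = 70*(-5) = -350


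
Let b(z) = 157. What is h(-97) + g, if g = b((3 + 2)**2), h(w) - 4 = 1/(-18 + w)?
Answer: 18514/115 ≈ 160.99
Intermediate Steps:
h(w) = 4 + 1/(-18 + w)
g = 157
h(-97) + g = (-71 + 4*(-97))/(-18 - 97) + 157 = (-71 - 388)/(-115) + 157 = -1/115*(-459) + 157 = 459/115 + 157 = 18514/115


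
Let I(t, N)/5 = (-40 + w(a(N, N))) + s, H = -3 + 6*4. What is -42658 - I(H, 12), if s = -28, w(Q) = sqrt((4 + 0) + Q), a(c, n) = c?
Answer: -42338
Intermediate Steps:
w(Q) = sqrt(4 + Q)
H = 21 (H = -3 + 24 = 21)
I(t, N) = -340 + 5*sqrt(4 + N) (I(t, N) = 5*((-40 + sqrt(4 + N)) - 28) = 5*(-68 + sqrt(4 + N)) = -340 + 5*sqrt(4 + N))
-42658 - I(H, 12) = -42658 - (-340 + 5*sqrt(4 + 12)) = -42658 - (-340 + 5*sqrt(16)) = -42658 - (-340 + 5*4) = -42658 - (-340 + 20) = -42658 - 1*(-320) = -42658 + 320 = -42338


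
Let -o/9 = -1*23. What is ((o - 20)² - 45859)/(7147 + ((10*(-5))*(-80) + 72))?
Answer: -10890/11219 ≈ -0.97067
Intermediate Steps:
o = 207 (o = -(-9)*23 = -9*(-23) = 207)
((o - 20)² - 45859)/(7147 + ((10*(-5))*(-80) + 72)) = ((207 - 20)² - 45859)/(7147 + ((10*(-5))*(-80) + 72)) = (187² - 45859)/(7147 + (-50*(-80) + 72)) = (34969 - 45859)/(7147 + (4000 + 72)) = -10890/(7147 + 4072) = -10890/11219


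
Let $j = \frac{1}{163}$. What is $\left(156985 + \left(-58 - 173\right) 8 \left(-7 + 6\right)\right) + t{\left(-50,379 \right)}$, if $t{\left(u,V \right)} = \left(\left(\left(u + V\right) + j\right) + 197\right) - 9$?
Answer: $\frac{25974051}{163} \approx 1.5935 \cdot 10^{5}$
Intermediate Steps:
$j = \frac{1}{163} \approx 0.006135$
$t{\left(u,V \right)} = \frac{30645}{163} + V + u$ ($t{\left(u,V \right)} = \left(\left(\left(u + V\right) + \frac{1}{163}\right) + 197\right) - 9 = \left(\left(\left(V + u\right) + \frac{1}{163}\right) + 197\right) - 9 = \left(\left(\frac{1}{163} + V + u\right) + 197\right) - 9 = \left(\frac{32112}{163} + V + u\right) - 9 = \frac{30645}{163} + V + u$)
$\left(156985 + \left(-58 - 173\right) 8 \left(-7 + 6\right)\right) + t{\left(-50,379 \right)} = \left(156985 + \left(-58 - 173\right) 8 \left(-7 + 6\right)\right) + \left(\frac{30645}{163} + 379 - 50\right) = \left(156985 - 231 \cdot 8 \left(-1\right)\right) + \frac{84272}{163} = \left(156985 - -1848\right) + \frac{84272}{163} = \left(156985 + 1848\right) + \frac{84272}{163} = 158833 + \frac{84272}{163} = \frac{25974051}{163}$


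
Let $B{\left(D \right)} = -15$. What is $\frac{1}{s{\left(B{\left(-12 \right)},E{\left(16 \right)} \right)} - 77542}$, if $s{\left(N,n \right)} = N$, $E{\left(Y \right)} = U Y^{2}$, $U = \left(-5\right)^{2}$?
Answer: $- \frac{1}{77557} \approx -1.2894 \cdot 10^{-5}$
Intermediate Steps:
$U = 25$
$E{\left(Y \right)} = 25 Y^{2}$
$\frac{1}{s{\left(B{\left(-12 \right)},E{\left(16 \right)} \right)} - 77542} = \frac{1}{-15 - 77542} = \frac{1}{-77557} = - \frac{1}{77557}$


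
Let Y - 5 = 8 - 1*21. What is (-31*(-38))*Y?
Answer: -9424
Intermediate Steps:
Y = -8 (Y = 5 + (8 - 1*21) = 5 + (8 - 21) = 5 - 13 = -8)
(-31*(-38))*Y = -31*(-38)*(-8) = 1178*(-8) = -9424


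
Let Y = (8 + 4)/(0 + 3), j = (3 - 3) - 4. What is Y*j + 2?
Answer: -14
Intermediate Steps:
j = -4 (j = 0 - 4 = -4)
Y = 4 (Y = 12/3 = 12*(⅓) = 4)
Y*j + 2 = 4*(-4) + 2 = -16 + 2 = -14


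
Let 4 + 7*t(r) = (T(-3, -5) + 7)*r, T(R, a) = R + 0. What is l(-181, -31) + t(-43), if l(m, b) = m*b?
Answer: 39101/7 ≈ 5585.9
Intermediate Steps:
T(R, a) = R
t(r) = -4/7 + 4*r/7 (t(r) = -4/7 + ((-3 + 7)*r)/7 = -4/7 + (4*r)/7 = -4/7 + 4*r/7)
l(m, b) = b*m
l(-181, -31) + t(-43) = -31*(-181) + (-4/7 + (4/7)*(-43)) = 5611 + (-4/7 - 172/7) = 5611 - 176/7 = 39101/7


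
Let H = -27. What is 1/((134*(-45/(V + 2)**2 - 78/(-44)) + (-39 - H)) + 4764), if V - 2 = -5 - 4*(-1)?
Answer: 11/47515 ≈ 0.00023151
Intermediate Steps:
V = 1 (V = 2 + (-5 - 4*(-1)) = 2 + (-5 - 1*(-4)) = 2 + (-5 + 4) = 2 - 1 = 1)
1/((134*(-45/(V + 2)**2 - 78/(-44)) + (-39 - H)) + 4764) = 1/((134*(-45/(1 + 2)**2 - 78/(-44)) + (-39 - 1*(-27))) + 4764) = 1/((134*(-45/(3**2) - 78*(-1/44)) + (-39 + 27)) + 4764) = 1/((134*(-45/9 + 39/22) - 12) + 4764) = 1/((134*(-45*1/9 + 39/22) - 12) + 4764) = 1/((134*(-5 + 39/22) - 12) + 4764) = 1/((134*(-71/22) - 12) + 4764) = 1/((-4757/11 - 12) + 4764) = 1/(-4889/11 + 4764) = 1/(47515/11) = 11/47515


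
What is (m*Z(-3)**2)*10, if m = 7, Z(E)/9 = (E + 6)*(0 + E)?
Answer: 459270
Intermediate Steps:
Z(E) = 9*E*(6 + E) (Z(E) = 9*((E + 6)*(0 + E)) = 9*((6 + E)*E) = 9*(E*(6 + E)) = 9*E*(6 + E))
(m*Z(-3)**2)*10 = (7*(9*(-3)*(6 - 3))**2)*10 = (7*(9*(-3)*3)**2)*10 = (7*(-81)**2)*10 = (7*6561)*10 = 45927*10 = 459270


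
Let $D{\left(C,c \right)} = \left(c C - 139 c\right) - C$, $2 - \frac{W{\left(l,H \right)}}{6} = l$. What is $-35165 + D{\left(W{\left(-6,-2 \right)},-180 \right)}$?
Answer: $-18833$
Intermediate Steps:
$W{\left(l,H \right)} = 12 - 6 l$
$D{\left(C,c \right)} = - C - 139 c + C c$ ($D{\left(C,c \right)} = \left(C c - 139 c\right) - C = \left(- 139 c + C c\right) - C = - C - 139 c + C c$)
$-35165 + D{\left(W{\left(-6,-2 \right)},-180 \right)} = -35165 - \left(-25008 + 36 - \left(12 - -36\right) \left(-180\right)\right) = -35165 + \left(- (12 + 36) + 25020 + \left(12 + 36\right) \left(-180\right)\right) = -35165 + \left(\left(-1\right) 48 + 25020 + 48 \left(-180\right)\right) = -35165 - -16332 = -35165 + 16332 = -18833$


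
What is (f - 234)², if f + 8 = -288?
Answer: 280900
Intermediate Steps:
f = -296 (f = -8 - 288 = -296)
(f - 234)² = (-296 - 234)² = (-530)² = 280900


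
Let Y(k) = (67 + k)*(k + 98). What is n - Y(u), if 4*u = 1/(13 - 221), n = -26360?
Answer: -22792030145/692224 ≈ -32926.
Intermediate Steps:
u = -1/832 (u = 1/(4*(13 - 221)) = (¼)/(-208) = (¼)*(-1/208) = -1/832 ≈ -0.0012019)
Y(k) = (67 + k)*(98 + k)
n - Y(u) = -26360 - (6566 + (-1/832)² + 165*(-1/832)) = -26360 - (6566 + 1/692224 - 165/832) = -26360 - 1*4545005505/692224 = -26360 - 4545005505/692224 = -22792030145/692224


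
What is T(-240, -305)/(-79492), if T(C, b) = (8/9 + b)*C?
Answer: -460/501 ≈ -0.91816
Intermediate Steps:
T(C, b) = C*(8/9 + b) (T(C, b) = (8*(⅑) + b)*C = (8/9 + b)*C = C*(8/9 + b))
T(-240, -305)/(-79492) = ((⅑)*(-240)*(8 + 9*(-305)))/(-79492) = ((⅑)*(-240)*(8 - 2745))*(-1/79492) = ((⅑)*(-240)*(-2737))*(-1/79492) = (218960/3)*(-1/79492) = -460/501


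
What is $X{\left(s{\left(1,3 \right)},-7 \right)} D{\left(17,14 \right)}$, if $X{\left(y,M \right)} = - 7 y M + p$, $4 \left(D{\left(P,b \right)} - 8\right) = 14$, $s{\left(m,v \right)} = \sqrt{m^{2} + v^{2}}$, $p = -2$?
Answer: $-23 + \frac{1127 \sqrt{10}}{2} \approx 1758.9$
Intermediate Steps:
$D{\left(P,b \right)} = \frac{23}{2}$ ($D{\left(P,b \right)} = 8 + \frac{1}{4} \cdot 14 = 8 + \frac{7}{2} = \frac{23}{2}$)
$X{\left(y,M \right)} = -2 - 7 M y$ ($X{\left(y,M \right)} = - 7 y M - 2 = - 7 M y - 2 = -2 - 7 M y$)
$X{\left(s{\left(1,3 \right)},-7 \right)} D{\left(17,14 \right)} = \left(-2 - - 49 \sqrt{1^{2} + 3^{2}}\right) \frac{23}{2} = \left(-2 - - 49 \sqrt{1 + 9}\right) \frac{23}{2} = \left(-2 - - 49 \sqrt{10}\right) \frac{23}{2} = \left(-2 + 49 \sqrt{10}\right) \frac{23}{2} = -23 + \frac{1127 \sqrt{10}}{2}$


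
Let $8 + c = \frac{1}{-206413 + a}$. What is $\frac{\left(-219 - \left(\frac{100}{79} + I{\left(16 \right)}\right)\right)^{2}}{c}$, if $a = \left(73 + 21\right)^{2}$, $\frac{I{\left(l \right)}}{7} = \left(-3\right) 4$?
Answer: $- \frac{22896255099825}{9864630697} \approx -2321.0$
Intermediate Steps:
$I{\left(l \right)} = -84$ ($I{\left(l \right)} = 7 \left(\left(-3\right) 4\right) = 7 \left(-12\right) = -84$)
$a = 8836$ ($a = 94^{2} = 8836$)
$c = - \frac{1580617}{197577}$ ($c = -8 + \frac{1}{-206413 + 8836} = -8 + \frac{1}{-197577} = -8 - \frac{1}{197577} = - \frac{1580617}{197577} \approx -8.0$)
$\frac{\left(-219 - \left(\frac{100}{79} + I{\left(16 \right)}\right)\right)^{2}}{c} = \frac{\left(-219 + \left(\frac{100}{-79} - -84\right)\right)^{2}}{- \frac{1580617}{197577}} = \left(-219 + \left(100 \left(- \frac{1}{79}\right) + 84\right)\right)^{2} \left(- \frac{197577}{1580617}\right) = \left(-219 + \left(- \frac{100}{79} + 84\right)\right)^{2} \left(- \frac{197577}{1580617}\right) = \left(-219 + \frac{6536}{79}\right)^{2} \left(- \frac{197577}{1580617}\right) = \left(- \frac{10765}{79}\right)^{2} \left(- \frac{197577}{1580617}\right) = \frac{115885225}{6241} \left(- \frac{197577}{1580617}\right) = - \frac{22896255099825}{9864630697}$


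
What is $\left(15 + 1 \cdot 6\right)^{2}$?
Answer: $441$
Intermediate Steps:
$\left(15 + 1 \cdot 6\right)^{2} = \left(15 + 6\right)^{2} = 21^{2} = 441$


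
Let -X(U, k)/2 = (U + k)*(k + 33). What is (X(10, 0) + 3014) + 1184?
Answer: 3538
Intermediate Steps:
X(U, k) = -2*(33 + k)*(U + k) (X(U, k) = -2*(U + k)*(k + 33) = -2*(U + k)*(33 + k) = -2*(33 + k)*(U + k))
(X(10, 0) + 3014) + 1184 = ((-66*10 - 66*0 - 2*0² - 2*10*0) + 3014) + 1184 = ((-660 + 0 - 2*0 + 0) + 3014) + 1184 = ((-660 + 0 + 0 + 0) + 3014) + 1184 = (-660 + 3014) + 1184 = 2354 + 1184 = 3538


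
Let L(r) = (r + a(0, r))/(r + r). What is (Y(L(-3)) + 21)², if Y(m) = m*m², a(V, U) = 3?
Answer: 441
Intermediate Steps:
L(r) = (3 + r)/(2*r) (L(r) = (r + 3)/(r + r) = (3 + r)/((2*r)) = (3 + r)*(1/(2*r)) = (3 + r)/(2*r))
Y(m) = m³
(Y(L(-3)) + 21)² = (((½)*(3 - 3)/(-3))³ + 21)² = (((½)*(-⅓)*0)³ + 21)² = (0³ + 21)² = (0 + 21)² = 21² = 441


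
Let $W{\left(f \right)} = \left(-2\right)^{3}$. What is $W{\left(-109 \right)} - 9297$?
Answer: $-9305$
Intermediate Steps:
$W{\left(f \right)} = -8$
$W{\left(-109 \right)} - 9297 = -8 - 9297 = -9305$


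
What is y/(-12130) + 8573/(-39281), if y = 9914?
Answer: -246711162/238239265 ≈ -1.0356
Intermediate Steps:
y/(-12130) + 8573/(-39281) = 9914/(-12130) + 8573/(-39281) = 9914*(-1/12130) + 8573*(-1/39281) = -4957/6065 - 8573/39281 = -246711162/238239265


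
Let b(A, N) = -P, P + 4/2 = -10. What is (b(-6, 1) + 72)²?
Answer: 7056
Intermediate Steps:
P = -12 (P = -2 - 10 = -12)
b(A, N) = 12 (b(A, N) = -1*(-12) = 12)
(b(-6, 1) + 72)² = (12 + 72)² = 84² = 7056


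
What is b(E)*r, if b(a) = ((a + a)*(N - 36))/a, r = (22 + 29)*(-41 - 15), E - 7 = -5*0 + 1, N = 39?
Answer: -17136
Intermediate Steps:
E = 8 (E = 7 + (-5*0 + 1) = 7 + (0 + 1) = 7 + 1 = 8)
r = -2856 (r = 51*(-56) = -2856)
b(a) = 6 (b(a) = ((a + a)*(39 - 36))/a = ((2*a)*3)/a = (6*a)/a = 6)
b(E)*r = 6*(-2856) = -17136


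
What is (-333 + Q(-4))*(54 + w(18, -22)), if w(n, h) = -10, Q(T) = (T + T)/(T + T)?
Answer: -14608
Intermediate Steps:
Q(T) = 1 (Q(T) = (2*T)/((2*T)) = (2*T)*(1/(2*T)) = 1)
(-333 + Q(-4))*(54 + w(18, -22)) = (-333 + 1)*(54 - 10) = -332*44 = -14608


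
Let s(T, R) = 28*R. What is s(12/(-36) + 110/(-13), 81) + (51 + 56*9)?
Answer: 2823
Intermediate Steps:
s(12/(-36) + 110/(-13), 81) + (51 + 56*9) = 28*81 + (51 + 56*9) = 2268 + (51 + 504) = 2268 + 555 = 2823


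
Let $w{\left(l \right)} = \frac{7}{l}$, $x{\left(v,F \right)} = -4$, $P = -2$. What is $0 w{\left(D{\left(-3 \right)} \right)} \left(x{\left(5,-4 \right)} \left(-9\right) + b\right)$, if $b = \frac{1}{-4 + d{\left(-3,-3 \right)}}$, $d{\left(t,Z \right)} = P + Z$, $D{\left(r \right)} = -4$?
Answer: $0$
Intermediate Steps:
$d{\left(t,Z \right)} = -2 + Z$
$b = - \frac{1}{9}$ ($b = \frac{1}{-4 - 5} = \frac{1}{-9} = - \frac{1}{9} \approx -0.11111$)
$0 w{\left(D{\left(-3 \right)} \right)} \left(x{\left(5,-4 \right)} \left(-9\right) + b\right) = 0 \frac{7}{-4} \left(\left(-4\right) \left(-9\right) - \frac{1}{9}\right) = 0 \cdot 7 \left(- \frac{1}{4}\right) \left(36 - \frac{1}{9}\right) = 0 \left(- \frac{7}{4}\right) \frac{323}{9} = 0 \cdot \frac{323}{9} = 0$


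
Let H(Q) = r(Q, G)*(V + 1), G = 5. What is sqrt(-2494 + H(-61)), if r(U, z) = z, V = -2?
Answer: 7*I*sqrt(51) ≈ 49.99*I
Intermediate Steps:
H(Q) = -5 (H(Q) = 5*(-2 + 1) = 5*(-1) = -5)
sqrt(-2494 + H(-61)) = sqrt(-2494 - 5) = sqrt(-2499) = 7*I*sqrt(51)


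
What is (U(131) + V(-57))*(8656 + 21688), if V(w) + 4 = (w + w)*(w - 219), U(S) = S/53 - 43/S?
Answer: 6628393791728/6943 ≈ 9.5469e+8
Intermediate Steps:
U(S) = -43/S + S/53 (U(S) = S*(1/53) - 43/S = S/53 - 43/S = -43/S + S/53)
V(w) = -4 + 2*w*(-219 + w) (V(w) = -4 + (w + w)*(w - 219) = -4 + (2*w)*(-219 + w) = -4 + 2*w*(-219 + w))
(U(131) + V(-57))*(8656 + 21688) = ((-43/131 + (1/53)*131) + (-4 - 438*(-57) + 2*(-57)²))*(8656 + 21688) = ((-43*1/131 + 131/53) + (-4 + 24966 + 2*3249))*30344 = ((-43/131 + 131/53) + (-4 + 24966 + 6498))*30344 = (14882/6943 + 31460)*30344 = (218441662/6943)*30344 = 6628393791728/6943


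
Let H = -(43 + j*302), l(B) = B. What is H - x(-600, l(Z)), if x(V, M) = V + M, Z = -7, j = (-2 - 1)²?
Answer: -2154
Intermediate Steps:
j = 9 (j = (-3)² = 9)
H = -2761 (H = -(43 + 9*302) = -(43 + 2718) = -1*2761 = -2761)
x(V, M) = M + V
H - x(-600, l(Z)) = -2761 - (-7 - 600) = -2761 - 1*(-607) = -2761 + 607 = -2154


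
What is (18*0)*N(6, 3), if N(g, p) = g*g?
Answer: 0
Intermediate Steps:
N(g, p) = g²
(18*0)*N(6, 3) = (18*0)*6² = 0*36 = 0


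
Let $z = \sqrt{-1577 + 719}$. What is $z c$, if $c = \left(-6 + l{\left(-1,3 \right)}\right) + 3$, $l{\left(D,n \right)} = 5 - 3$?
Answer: $- i \sqrt{858} \approx - 29.292 i$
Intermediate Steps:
$l{\left(D,n \right)} = 2$ ($l{\left(D,n \right)} = 5 - 3 = 2$)
$z = i \sqrt{858}$ ($z = \sqrt{-858} = i \sqrt{858} \approx 29.292 i$)
$c = -1$ ($c = \left(-6 + 2\right) + 3 = -4 + 3 = -1$)
$z c = i \sqrt{858} \left(-1\right) = - i \sqrt{858}$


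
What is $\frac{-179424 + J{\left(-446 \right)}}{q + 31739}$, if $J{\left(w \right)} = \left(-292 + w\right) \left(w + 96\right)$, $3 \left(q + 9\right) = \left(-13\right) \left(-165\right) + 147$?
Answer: $\frac{5634}{2321} \approx 2.4274$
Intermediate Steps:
$q = 755$ ($q = -9 + \frac{\left(-13\right) \left(-165\right) + 147}{3} = -9 + \frac{2145 + 147}{3} = -9 + \frac{1}{3} \cdot 2292 = -9 + 764 = 755$)
$J{\left(w \right)} = \left(-292 + w\right) \left(96 + w\right)$
$\frac{-179424 + J{\left(-446 \right)}}{q + 31739} = \frac{-179424 - \left(-59384 - 198916\right)}{755 + 31739} = \frac{-179424 + \left(-28032 + 198916 + 87416\right)}{32494} = \left(-179424 + 258300\right) \frac{1}{32494} = 78876 \cdot \frac{1}{32494} = \frac{5634}{2321}$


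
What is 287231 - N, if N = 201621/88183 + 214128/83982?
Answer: 354522521984140/1234297451 ≈ 2.8723e+5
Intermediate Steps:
N = 5969164041/1234297451 (N = 201621*(1/88183) + 214128*(1/83982) = 201621/88183 + 35688/13997 = 5969164041/1234297451 ≈ 4.8361)
287231 - N = 287231 - 1*5969164041/1234297451 = 287231 - 5969164041/1234297451 = 354522521984140/1234297451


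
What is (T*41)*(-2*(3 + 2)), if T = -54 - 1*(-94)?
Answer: -16400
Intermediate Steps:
T = 40 (T = -54 + 94 = 40)
(T*41)*(-2*(3 + 2)) = (40*41)*(-2*(3 + 2)) = 1640*(-2*5) = 1640*(-10) = -16400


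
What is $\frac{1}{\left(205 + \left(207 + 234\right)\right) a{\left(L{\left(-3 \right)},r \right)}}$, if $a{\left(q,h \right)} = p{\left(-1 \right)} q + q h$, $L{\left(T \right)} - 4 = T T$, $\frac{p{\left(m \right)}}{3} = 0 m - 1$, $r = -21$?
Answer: $- \frac{1}{201552} \approx -4.9615 \cdot 10^{-6}$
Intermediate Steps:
$p{\left(m \right)} = -3$ ($p{\left(m \right)} = 3 \left(0 m - 1\right) = 3 \left(0 - 1\right) = 3 \left(-1\right) = -3$)
$L{\left(T \right)} = 4 + T^{2}$ ($L{\left(T \right)} = 4 + T T = 4 + T^{2}$)
$a{\left(q,h \right)} = - 3 q + h q$ ($a{\left(q,h \right)} = - 3 q + q h = - 3 q + h q$)
$\frac{1}{\left(205 + \left(207 + 234\right)\right) a{\left(L{\left(-3 \right)},r \right)}} = \frac{1}{\left(205 + \left(207 + 234\right)\right) \left(4 + \left(-3\right)^{2}\right) \left(-3 - 21\right)} = \frac{1}{\left(205 + 441\right) \left(4 + 9\right) \left(-24\right)} = \frac{1}{646 \cdot 13 \left(-24\right)} = \frac{1}{646 \left(-312\right)} = \frac{1}{-201552} = - \frac{1}{201552}$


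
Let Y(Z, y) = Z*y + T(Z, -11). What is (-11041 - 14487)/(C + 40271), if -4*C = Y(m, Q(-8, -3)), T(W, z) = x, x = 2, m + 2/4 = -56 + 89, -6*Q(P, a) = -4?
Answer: -306336/483181 ≈ -0.63400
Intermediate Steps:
Q(P, a) = ⅔ (Q(P, a) = -⅙*(-4) = ⅔)
m = 65/2 (m = -½ + (-56 + 89) = -½ + 33 = 65/2 ≈ 32.500)
T(W, z) = 2
Y(Z, y) = 2 + Z*y (Y(Z, y) = Z*y + 2 = 2 + Z*y)
C = -71/12 (C = -(2 + (65/2)*(⅔))/4 = -(2 + 65/3)/4 = -¼*71/3 = -71/12 ≈ -5.9167)
(-11041 - 14487)/(C + 40271) = (-11041 - 14487)/(-71/12 + 40271) = -25528/483181/12 = -25528*12/483181 = -306336/483181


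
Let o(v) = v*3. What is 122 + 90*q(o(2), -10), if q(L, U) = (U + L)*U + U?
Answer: 2822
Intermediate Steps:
o(v) = 3*v
q(L, U) = U + U*(L + U) (q(L, U) = (L + U)*U + U = U*(L + U) + U = U + U*(L + U))
122 + 90*q(o(2), -10) = 122 + 90*(-10*(1 + 3*2 - 10)) = 122 + 90*(-10*(1 + 6 - 10)) = 122 + 90*(-10*(-3)) = 122 + 90*30 = 122 + 2700 = 2822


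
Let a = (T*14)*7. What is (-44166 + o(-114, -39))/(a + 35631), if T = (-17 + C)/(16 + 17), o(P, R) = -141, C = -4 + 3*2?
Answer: -487377/391451 ≈ -1.2451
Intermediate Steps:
C = 2 (C = -4 + 6 = 2)
T = -5/11 (T = (-17 + 2)/(16 + 17) = -15/33 = -15*1/33 = -5/11 ≈ -0.45455)
a = -490/11 (a = -5/11*14*7 = -70/11*7 = -490/11 ≈ -44.545)
(-44166 + o(-114, -39))/(a + 35631) = (-44166 - 141)/(-490/11 + 35631) = -44307/391451/11 = -44307*11/391451 = -487377/391451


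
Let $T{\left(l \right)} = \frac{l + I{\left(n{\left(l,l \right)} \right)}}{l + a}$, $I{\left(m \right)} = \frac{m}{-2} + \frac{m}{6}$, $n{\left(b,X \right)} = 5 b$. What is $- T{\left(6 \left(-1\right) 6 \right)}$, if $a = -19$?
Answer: $\frac{24}{55} \approx 0.43636$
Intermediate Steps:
$I{\left(m \right)} = - \frac{m}{3}$ ($I{\left(m \right)} = m \left(- \frac{1}{2}\right) + m \frac{1}{6} = - \frac{m}{2} + \frac{m}{6} = - \frac{m}{3}$)
$T{\left(l \right)} = - \frac{2 l}{3 \left(-19 + l\right)}$ ($T{\left(l \right)} = \frac{l - \frac{5 l}{3}}{l - 19} = \frac{l - \frac{5 l}{3}}{-19 + l} = \frac{\left(- \frac{2}{3}\right) l}{-19 + l} = - \frac{2 l}{3 \left(-19 + l\right)}$)
$- T{\left(6 \left(-1\right) 6 \right)} = - \frac{\left(-2\right) 6 \left(-1\right) 6}{-57 + 3 \cdot 6 \left(-1\right) 6} = - \frac{\left(-2\right) \left(\left(-6\right) 6\right)}{-57 + 3 \left(\left(-6\right) 6\right)} = - \frac{\left(-2\right) \left(-36\right)}{-57 + 3 \left(-36\right)} = - \frac{\left(-2\right) \left(-36\right)}{-57 - 108} = - \frac{\left(-2\right) \left(-36\right)}{-165} = - \frac{\left(-2\right) \left(-36\right) \left(-1\right)}{165} = \left(-1\right) \left(- \frac{24}{55}\right) = \frac{24}{55}$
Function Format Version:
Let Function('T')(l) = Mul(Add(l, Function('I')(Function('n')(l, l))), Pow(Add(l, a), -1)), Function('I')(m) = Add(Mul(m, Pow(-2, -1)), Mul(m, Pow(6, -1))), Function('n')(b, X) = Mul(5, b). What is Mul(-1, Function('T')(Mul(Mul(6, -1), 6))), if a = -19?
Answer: Rational(24, 55) ≈ 0.43636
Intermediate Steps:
Function('I')(m) = Mul(Rational(-1, 3), m) (Function('I')(m) = Add(Mul(m, Rational(-1, 2)), Mul(m, Rational(1, 6))) = Add(Mul(Rational(-1, 2), m), Mul(Rational(1, 6), m)) = Mul(Rational(-1, 3), m))
Function('T')(l) = Mul(Rational(-2, 3), l, Pow(Add(-19, l), -1)) (Function('T')(l) = Mul(Add(l, Mul(Rational(-1, 3), Mul(5, l))), Pow(Add(l, -19), -1)) = Mul(Add(l, Mul(Rational(-5, 3), l)), Pow(Add(-19, l), -1)) = Mul(Mul(Rational(-2, 3), l), Pow(Add(-19, l), -1)) = Mul(Rational(-2, 3), l, Pow(Add(-19, l), -1)))
Mul(-1, Function('T')(Mul(Mul(6, -1), 6))) = Mul(-1, Mul(-2, Mul(Mul(6, -1), 6), Pow(Add(-57, Mul(3, Mul(Mul(6, -1), 6))), -1))) = Mul(-1, Mul(-2, Mul(-6, 6), Pow(Add(-57, Mul(3, Mul(-6, 6))), -1))) = Mul(-1, Mul(-2, -36, Pow(Add(-57, Mul(3, -36)), -1))) = Mul(-1, Mul(-2, -36, Pow(Add(-57, -108), -1))) = Mul(-1, Mul(-2, -36, Pow(-165, -1))) = Mul(-1, Mul(-2, -36, Rational(-1, 165))) = Mul(-1, Rational(-24, 55)) = Rational(24, 55)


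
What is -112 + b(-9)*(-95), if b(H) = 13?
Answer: -1347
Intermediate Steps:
-112 + b(-9)*(-95) = -112 + 13*(-95) = -112 - 1235 = -1347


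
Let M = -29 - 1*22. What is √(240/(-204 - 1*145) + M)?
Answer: I*√6295611/349 ≈ 7.1894*I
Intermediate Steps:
M = -51 (M = -29 - 22 = -51)
√(240/(-204 - 1*145) + M) = √(240/(-204 - 1*145) - 51) = √(240/(-204 - 145) - 51) = √(240/(-349) - 51) = √(240*(-1/349) - 51) = √(-240/349 - 51) = √(-18039/349) = I*√6295611/349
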